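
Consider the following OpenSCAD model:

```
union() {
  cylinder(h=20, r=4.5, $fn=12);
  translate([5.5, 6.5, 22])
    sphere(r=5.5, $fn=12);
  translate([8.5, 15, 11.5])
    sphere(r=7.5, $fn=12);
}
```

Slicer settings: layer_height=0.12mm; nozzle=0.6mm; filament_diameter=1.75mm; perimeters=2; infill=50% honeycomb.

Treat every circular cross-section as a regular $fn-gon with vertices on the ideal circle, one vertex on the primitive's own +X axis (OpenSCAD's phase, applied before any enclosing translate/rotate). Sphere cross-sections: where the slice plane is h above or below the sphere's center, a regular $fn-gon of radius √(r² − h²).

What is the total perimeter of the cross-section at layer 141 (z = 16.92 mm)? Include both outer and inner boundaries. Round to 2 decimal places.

At z = 16.92 mm: the cylinder: section is a regular 12-gon, circumradius r=4.5 (perimeter = 2·12·4.500·sin(180°/12) = 27.95 mm); the r=5.5 sphere at (5.5, 6.5) contributes a regular 12-gon of circumradius √(5.5²−5.08²) = 2.108 (perimeter = 2·12·2.108·sin(180°/12) = 13.09 mm); the r=7.5 sphere at (8.5, 15) slices to a regular 12-gon of circumradius 5.184 (√(r²−h²) with h=5.42 from center) (perimeter = 2·12·5.184·sin(180°/12) = 32.20 mm); Combining (union): the 3 present regions are separate (no shared area or edge), so areas and boundary lengths simply add and each stays a separate island — boundary = 73.25 mm. Overall, the cross-section has 3 separate islands. Total boundary length (outer) = 73.25 mm.

73.25 mm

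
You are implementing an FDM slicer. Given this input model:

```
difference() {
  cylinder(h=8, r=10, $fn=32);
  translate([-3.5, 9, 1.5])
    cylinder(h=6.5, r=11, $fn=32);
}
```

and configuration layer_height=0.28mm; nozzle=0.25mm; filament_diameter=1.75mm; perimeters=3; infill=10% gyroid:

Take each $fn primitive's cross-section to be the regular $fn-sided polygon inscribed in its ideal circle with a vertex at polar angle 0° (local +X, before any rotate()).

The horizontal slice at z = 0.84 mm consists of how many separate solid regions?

At z = 0.84 mm: the cylinder: section is a regular 32-gon, circumradius r=10; the cylinder at (-3.5, 9) does not reach this height (z outside [1.5, 8]); Subtracting the remaining from the first: none of the subtracted shapes is present at this height, so the r=10 cylinder is unchanged — 1 connected region. The result has 1 disconnected region.

1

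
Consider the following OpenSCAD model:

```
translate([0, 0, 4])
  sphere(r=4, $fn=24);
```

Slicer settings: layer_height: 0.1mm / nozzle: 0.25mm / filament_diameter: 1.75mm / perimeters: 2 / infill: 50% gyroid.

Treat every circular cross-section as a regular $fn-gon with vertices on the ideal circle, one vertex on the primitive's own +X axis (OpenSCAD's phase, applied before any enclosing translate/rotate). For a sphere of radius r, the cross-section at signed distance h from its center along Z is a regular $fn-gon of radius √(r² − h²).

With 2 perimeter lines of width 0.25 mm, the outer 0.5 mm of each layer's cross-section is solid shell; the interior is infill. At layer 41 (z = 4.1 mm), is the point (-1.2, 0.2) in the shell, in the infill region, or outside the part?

infill

At z = 4.1 mm: the r=4 sphere slices to a regular 24-gon of circumradius 3.999 (√(r²−h²) with h=0.1 from center). Overall, the cross-section is a single solid region. The nearest boundary edge runs (-3.86, 1.03)→(-4.00, 0.00); distance from the point to it = 2.75 mm. The point is inside the cross-section and 2.75 mm from the nearest boundary — more than the 0.5 mm shell width (2 × 0.25), so it's in the infill interior.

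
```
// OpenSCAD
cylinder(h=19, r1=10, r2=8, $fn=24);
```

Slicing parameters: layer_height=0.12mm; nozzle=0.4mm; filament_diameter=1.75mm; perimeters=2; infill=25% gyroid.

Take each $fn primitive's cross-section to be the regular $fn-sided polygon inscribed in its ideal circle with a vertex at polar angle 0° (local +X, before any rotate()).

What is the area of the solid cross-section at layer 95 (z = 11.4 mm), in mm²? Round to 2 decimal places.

240.52 mm²

At z = 11.4 mm: the cone contributes a regular 24-gon of circumradius 8.800 (interpolated between r1=10 and r2=8 at t=0.600) (area = (24/2)·8.800²·sin(360°/24) = 240.52 mm²). Overall, the cross-section is a single solid region. Net area = 240.52 mm².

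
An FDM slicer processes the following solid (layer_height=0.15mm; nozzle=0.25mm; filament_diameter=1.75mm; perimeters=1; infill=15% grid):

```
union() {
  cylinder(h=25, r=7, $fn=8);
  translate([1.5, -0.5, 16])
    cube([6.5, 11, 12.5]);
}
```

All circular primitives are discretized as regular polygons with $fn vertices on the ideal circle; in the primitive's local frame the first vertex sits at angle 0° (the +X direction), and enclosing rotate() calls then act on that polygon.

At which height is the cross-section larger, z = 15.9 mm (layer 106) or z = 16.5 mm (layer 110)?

layer 110 (z = 16.5 mm)

Layer 106 (z = 15.9): the cylinder: section is a regular 8-gon, circumradius r=7 (area = (8/2)·7.000²·sin(360°/8) = 138.59 mm²); the cube at (1.5, -0.5) is absent (z outside [16, 28.5]); Taking the union: only the r=7 cylinder is present, so the union is just that shape — area = 138.59 mm². So its area = 138.59 mm². Layer 110 (z = 16.5): the cylinder: section is a regular 8-gon, circumradius r=7 (area = (8/2)·7.000²·sin(360°/8) = 138.59 mm²); the cube at (1.5, -0.5) is present — its section is the full 6.5×11 rectangle (area 71.50 mm²); Combining (union): the regions partially overlap — summed areas 210.09 mm² minus the doubly-counted overlap 27.31 mm² gives 182.78 mm² — area = 182.78 mm². So its area = 182.78 mm². Layer 110 is larger (182.78 vs 138.59 mm²).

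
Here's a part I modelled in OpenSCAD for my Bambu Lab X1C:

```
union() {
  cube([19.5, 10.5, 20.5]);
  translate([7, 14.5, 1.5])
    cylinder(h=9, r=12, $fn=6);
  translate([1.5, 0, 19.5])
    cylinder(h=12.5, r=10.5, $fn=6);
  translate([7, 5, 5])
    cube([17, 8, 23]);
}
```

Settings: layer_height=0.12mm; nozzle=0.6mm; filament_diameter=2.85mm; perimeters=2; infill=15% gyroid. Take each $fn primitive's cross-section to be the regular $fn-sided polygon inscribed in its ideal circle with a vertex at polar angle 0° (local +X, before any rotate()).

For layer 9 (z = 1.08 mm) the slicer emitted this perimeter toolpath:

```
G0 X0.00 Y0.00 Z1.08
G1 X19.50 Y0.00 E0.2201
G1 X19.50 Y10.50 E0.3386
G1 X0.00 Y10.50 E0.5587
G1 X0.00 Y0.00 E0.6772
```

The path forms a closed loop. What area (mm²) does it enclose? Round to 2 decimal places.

204.75 mm²

Apply the shoelace formula to the sequence of (X, Y) vertices; enclosed area = 204.75 mm².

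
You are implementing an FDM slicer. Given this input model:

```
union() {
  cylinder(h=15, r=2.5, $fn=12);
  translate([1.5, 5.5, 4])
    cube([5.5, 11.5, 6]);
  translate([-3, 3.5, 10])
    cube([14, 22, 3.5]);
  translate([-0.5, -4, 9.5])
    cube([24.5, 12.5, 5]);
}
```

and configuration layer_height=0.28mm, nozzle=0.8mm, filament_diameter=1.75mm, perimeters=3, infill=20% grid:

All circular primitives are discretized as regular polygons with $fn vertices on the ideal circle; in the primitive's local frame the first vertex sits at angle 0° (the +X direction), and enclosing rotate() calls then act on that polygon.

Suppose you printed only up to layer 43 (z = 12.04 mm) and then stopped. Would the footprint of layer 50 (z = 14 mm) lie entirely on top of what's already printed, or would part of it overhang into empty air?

Compare the two slices. At z = 12.04: the r=2.5 cylinder contributes a regular 12-gon of circumradius 2.5 (area = (12/2)·2.500²·sin(360°/12) = 18.75 mm²); the cube at (1.5, 5.5) does not reach this height (z outside [4, 10]); the cube at (-3, 3.5) is present — its section is the full 14×22 rectangle (area 308.00 mm²); the cube at (-0.5, -4) (footprint 24.5×12.5) is included at this height (area 306.25 mm²); Combining (union): the regions partially overlap — summed areas 633.00 mm² minus the doubly-counted overlap 69.31 mm² gives 563.69 mm² — area = 563.69 mm². At z = 14: the r=2.5 cylinder contributes a regular 12-gon of circumradius 2.5 (area = (12/2)·2.500²·sin(360°/12) = 18.75 mm²); the cube at (1.5, 5.5) does not reach this height (z outside [4, 10]); the cube at (-3, 3.5) is absent (z outside [10, 13.5]); the cube at (-0.5, -4) is present — its section is the full 24.5×12.5 rectangle (area 306.25 mm²); Merging all regions: the regions partially overlap — summed areas 325.00 mm² minus the doubly-counted overlap 11.81 mm² gives 313.19 mm² — area = 313.19 mm². Checking containment: the cross-section at z = 14 is a subset of the cross-section at z = 12.04.

entirely on top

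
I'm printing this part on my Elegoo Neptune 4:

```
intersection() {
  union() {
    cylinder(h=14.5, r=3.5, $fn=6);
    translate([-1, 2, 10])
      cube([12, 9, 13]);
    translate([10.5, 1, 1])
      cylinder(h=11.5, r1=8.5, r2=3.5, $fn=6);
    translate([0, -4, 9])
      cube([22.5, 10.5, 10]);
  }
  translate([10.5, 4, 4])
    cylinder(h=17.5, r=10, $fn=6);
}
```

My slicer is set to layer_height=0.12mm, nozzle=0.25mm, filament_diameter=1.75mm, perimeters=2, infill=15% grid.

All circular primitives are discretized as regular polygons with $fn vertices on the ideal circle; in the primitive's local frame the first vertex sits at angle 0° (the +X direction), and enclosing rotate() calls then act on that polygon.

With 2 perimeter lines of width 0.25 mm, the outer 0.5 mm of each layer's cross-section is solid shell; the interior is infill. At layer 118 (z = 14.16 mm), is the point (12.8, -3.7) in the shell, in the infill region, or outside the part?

At z = 14.16 mm: the r=3.5 cylinder gives a regular 6-gon of circumradius 3.5 (constant along its height); the cube at (-1, 2) (footprint 12×9) is included at this height; the cone at (10.5, 1) does not reach this height (z outside [1, 12.5]); the cube at (0, -4) is present — its section is the full 22.5×10.5 rectangle; Merging all regions: the regions partially overlap (shared area 66.44 mm²), so overlapping operands fuse into one piece — 1 connected region; the r=10 cylinder at (10.5, 4) gives a regular 6-gon of circumradius 10 (constant along its height); After intersecting: the r=10 cylinder at (10.5, 4) partially overlaps that combined region; clipping to the common part keeps 204.35 mm² — 1 connected region. Overall, the cross-section is a single solid region. The nearest boundary edge runs (15.88, -4.00)→(5.12, -4.00); distance from the point to it = 0.30 mm. The point is inside the cross-section, 0.30 mm from the nearest boundary — within the 0.5 mm shell band (2 × 0.25).

shell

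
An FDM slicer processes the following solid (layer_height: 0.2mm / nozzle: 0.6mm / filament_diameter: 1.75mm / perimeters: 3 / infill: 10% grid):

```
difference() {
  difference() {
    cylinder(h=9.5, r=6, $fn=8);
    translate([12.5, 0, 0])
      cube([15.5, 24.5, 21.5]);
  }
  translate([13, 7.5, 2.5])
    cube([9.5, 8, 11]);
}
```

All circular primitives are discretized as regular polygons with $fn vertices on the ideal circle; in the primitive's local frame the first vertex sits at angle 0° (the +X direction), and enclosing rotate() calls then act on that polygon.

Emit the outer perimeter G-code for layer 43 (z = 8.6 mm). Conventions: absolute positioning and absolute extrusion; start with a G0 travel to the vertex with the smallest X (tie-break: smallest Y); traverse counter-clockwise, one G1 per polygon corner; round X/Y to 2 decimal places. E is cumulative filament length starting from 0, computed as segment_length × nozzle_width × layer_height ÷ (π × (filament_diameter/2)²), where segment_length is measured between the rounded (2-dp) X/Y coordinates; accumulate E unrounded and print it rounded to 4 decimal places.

At z = 8.6 mm: the r=6 cylinder contributes a regular 8-gon of circumradius 6; the 15.5×24.5 cube at (12.5, 0) contributes its full rectangle; Subtracting the remaining from the first: starting from the r=6 cylinder, the 15.5×24.5 cube at (12.5, 0) misses the remaining region (no effect) — 1 connected region; the 9.5×8 cube at (13, 7.5) contributes its full rectangle; Subtracting the remaining from the first: starting from that combined region, the 9.5×8 cube at (13, 7.5) misses the remaining region (no effect) — 1 connected region. The outline is a single polygon with 8 vertices. Extrusion per mm of travel: 0.6 × 0.2 / (π × 0.875²) = 0.049890. Accumulating E over each segment gives final E = 1.8323.

G0 X-6.00 Y0.00 Z8.60
G1 X-4.24 Y-4.24 E0.2290
G1 X0.00 Y-6.00 E0.4581
G1 X4.24 Y-4.24 E0.6871
G1 X6.00 Y0.00 E0.9161
G1 X4.24 Y4.24 E1.1452
G1 X0.00 Y6.00 E1.3742
G1 X-4.24 Y4.24 E1.6032
G1 X-6.00 Y0.00 E1.8323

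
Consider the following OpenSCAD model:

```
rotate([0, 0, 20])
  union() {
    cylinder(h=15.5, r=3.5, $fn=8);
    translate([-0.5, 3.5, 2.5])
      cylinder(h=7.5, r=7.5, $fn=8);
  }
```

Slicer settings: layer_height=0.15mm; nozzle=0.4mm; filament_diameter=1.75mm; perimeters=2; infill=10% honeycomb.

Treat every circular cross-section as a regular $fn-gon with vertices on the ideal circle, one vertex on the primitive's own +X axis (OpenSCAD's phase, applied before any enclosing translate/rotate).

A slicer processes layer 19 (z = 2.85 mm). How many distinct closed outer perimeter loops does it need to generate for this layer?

At z = 2.85 mm: the r=3.5 cylinder gives a regular 8-gon of circumradius 3.5 (constant along its height); the r=7.5 cylinder at (-0.5, 3.5) gives a regular 8-gon of circumradius 7.5 (constant along its height); Combining (union): the r=3.5 cylinder lies entirely inside the r=7.5 cylinder at (-0.5, 3.5), so the union is just the r=7.5 cylinder at (-0.5, 3.5) — 1 connected region; (whole slice rotated 20° about Z — lengths, areas and connectivity unchanged). The result has 1 disconnected region.

1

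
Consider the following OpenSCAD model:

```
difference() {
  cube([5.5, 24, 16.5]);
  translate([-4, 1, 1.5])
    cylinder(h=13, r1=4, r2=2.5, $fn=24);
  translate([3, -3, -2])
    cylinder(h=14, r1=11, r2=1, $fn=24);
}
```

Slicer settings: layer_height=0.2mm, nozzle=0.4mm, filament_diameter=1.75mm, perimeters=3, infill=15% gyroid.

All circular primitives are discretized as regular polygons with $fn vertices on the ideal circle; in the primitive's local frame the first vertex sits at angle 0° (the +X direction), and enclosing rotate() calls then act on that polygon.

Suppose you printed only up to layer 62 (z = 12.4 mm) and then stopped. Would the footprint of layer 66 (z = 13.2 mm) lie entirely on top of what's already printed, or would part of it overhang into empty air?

entirely on top

Compare the two slices. At z = 12.4: the cube (footprint 5.5×24) is included at this height (area 132.00 mm²); the cone at (-4, 1) contributes a regular 24-gon of circumradius 2.742 (interpolated between r1=4 and r2=2.5 at t=0.838) (area = (24/2)·2.742²·sin(360°/24) = 23.36 mm²); the cone at (3, -3) is absent (z outside [-2, 12]); Subtracting the remaining from the first: starting from the 5.5×24 cube (132.00 mm²), the cone at (-4, 1) misses the remaining region (no effect) — area = 132.00 mm². At z = 13.2: the cube (footprint 5.5×24) is included at this height (area 132.00 mm²); the cone at (-4, 1): at t=0.900 of its height the radius interpolates to r₁+(r₂−r₁)t = 2.650, giving a regular 24-gon of that circumradius (area = (24/2)·2.650²·sin(360°/24) = 21.81 mm²); the cone at (3, -3) is not intersected at this z (z outside [-2, 12]); Taking the first minus the rest: starting from the 5.5×24 cube (132.00 mm²), the cone at (-4, 1) misses the remaining region (no effect) — area = 132.00 mm². Checking containment: the cross-section at z = 13.2 is a subset of the cross-section at z = 12.4.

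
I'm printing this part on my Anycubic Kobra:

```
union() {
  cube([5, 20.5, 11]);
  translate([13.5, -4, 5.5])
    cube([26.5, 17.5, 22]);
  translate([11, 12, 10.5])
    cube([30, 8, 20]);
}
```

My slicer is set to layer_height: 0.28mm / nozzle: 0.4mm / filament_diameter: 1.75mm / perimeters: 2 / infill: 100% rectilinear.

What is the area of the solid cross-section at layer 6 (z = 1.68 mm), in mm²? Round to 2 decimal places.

At z = 1.68 mm: the 5×20.5 cube contributes its full rectangle (area 102.50 mm²); the cube at (13.5, -4) is absent (z outside [5.5, 27.5]); the cube at (11, 12) is not intersected at this z (z outside [10.5, 30.5]); Merging all regions: only the 5×20.5 cube is present, so the union is just that shape — area = 102.50 mm². Overall, the cross-section is a single solid region. Net area = 102.50 mm².

102.50 mm²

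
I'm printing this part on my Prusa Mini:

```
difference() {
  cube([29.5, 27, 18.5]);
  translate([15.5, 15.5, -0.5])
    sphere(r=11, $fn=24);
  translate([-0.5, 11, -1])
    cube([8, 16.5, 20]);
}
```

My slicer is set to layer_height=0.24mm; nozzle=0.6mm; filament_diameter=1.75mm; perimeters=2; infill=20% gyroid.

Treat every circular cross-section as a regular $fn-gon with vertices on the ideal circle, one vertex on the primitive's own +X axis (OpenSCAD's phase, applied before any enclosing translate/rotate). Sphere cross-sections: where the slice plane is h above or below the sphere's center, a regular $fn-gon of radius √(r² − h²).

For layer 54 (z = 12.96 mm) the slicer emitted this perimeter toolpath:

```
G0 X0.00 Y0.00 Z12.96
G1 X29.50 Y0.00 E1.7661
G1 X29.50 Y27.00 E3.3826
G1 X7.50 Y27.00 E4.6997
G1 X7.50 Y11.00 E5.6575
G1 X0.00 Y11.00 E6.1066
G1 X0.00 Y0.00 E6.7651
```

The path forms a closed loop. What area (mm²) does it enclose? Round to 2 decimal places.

676.50 mm²

Apply the shoelace formula to the sequence of (X, Y) vertices; enclosed area = 676.50 mm².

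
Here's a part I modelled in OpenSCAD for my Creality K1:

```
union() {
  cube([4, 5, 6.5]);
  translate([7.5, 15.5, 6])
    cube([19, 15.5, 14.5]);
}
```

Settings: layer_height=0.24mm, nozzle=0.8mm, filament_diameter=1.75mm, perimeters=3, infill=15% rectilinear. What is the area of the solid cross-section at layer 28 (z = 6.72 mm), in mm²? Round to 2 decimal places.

At z = 6.72 mm: the cube is not intersected at this z (z outside [0, 6.5]); the cube at (7.5, 15.5) (footprint 19×15.5) is included at this height (area 294.50 mm²); Combining (union): only the 19×15.5 cube at (7.5, 15.5) is present, so the union is just that shape — area = 294.50 mm². Overall, the cross-section is a single solid region. Net area = 294.50 mm².

294.50 mm²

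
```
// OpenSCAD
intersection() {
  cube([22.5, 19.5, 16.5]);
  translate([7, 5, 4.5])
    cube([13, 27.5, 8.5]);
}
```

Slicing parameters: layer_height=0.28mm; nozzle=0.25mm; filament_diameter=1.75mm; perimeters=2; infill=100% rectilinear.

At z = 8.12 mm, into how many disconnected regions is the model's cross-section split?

1

At z = 8.12 mm: the 22.5×19.5 cube contributes its full rectangle; the cube at (7, 5) (footprint 13×27.5) is included at this height; Taking the intersection: the 13×27.5 cube at (7, 5) partially overlaps the 22.5×19.5 cube; clipping to the common part keeps 188.50 mm² — 1 connected region. The result has 1 disconnected region.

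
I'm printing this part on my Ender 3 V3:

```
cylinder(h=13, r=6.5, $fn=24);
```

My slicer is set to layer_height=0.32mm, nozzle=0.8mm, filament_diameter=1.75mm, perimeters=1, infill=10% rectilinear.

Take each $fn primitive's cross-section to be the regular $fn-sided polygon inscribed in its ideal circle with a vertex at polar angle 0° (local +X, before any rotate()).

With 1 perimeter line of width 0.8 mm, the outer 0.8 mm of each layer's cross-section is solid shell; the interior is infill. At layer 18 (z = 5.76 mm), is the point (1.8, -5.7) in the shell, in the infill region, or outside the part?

At z = 5.76 mm: the cylinder: section is a regular 24-gon, circumradius r=6.5. Overall, the cross-section is a single solid region. The nearest boundary edge runs (1.68, -6.28)→(3.25, -5.63); distance from the point to it = 0.49 mm. The point is inside the cross-section, 0.49 mm from the nearest boundary — within the 0.8 mm shell band (1 × 0.8).

shell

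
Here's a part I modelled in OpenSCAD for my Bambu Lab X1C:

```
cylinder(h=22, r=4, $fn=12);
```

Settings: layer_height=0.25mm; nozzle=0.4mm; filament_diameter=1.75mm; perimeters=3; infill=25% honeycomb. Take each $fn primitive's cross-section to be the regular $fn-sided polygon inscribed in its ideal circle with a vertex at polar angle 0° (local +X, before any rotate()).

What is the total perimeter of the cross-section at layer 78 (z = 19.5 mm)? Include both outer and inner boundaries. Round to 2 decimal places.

At z = 19.5 mm: the r=4 cylinder gives a regular 12-gon of circumradius 4 (constant along its height) (perimeter = 2·12·4.000·sin(180°/12) = 24.85 mm). Overall, the cross-section is a single solid region. Total boundary length (outer) = 24.85 mm.

24.85 mm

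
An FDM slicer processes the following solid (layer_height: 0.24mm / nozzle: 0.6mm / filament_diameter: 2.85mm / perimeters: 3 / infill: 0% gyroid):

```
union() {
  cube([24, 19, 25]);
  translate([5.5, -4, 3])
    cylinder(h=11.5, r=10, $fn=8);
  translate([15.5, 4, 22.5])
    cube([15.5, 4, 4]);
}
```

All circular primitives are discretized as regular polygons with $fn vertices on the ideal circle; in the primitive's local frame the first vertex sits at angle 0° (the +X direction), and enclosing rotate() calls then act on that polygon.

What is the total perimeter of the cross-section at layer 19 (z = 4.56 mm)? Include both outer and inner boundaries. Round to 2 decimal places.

112.73 mm

At z = 4.56 mm: the cube is present — its section is the full 24×19 rectangle (perimeter 86.00 mm); the r=10 cylinder at (5.5, -4) gives a regular 8-gon of circumradius 10 (constant along its height) (perimeter = 2·8·10.000·sin(180°/8) = 61.23 mm); the cube at (15.5, 4) is absent (z outside [22.5, 26.5]); Taking the union: the regions partially overlap (shared area 60.76 mm²), so the edge portions inside another operand are dropped and the merged outline is re-measured after clipping — boundary = 112.73 mm. Overall, the cross-section is a single solid region. Total boundary length (outer) = 112.73 mm.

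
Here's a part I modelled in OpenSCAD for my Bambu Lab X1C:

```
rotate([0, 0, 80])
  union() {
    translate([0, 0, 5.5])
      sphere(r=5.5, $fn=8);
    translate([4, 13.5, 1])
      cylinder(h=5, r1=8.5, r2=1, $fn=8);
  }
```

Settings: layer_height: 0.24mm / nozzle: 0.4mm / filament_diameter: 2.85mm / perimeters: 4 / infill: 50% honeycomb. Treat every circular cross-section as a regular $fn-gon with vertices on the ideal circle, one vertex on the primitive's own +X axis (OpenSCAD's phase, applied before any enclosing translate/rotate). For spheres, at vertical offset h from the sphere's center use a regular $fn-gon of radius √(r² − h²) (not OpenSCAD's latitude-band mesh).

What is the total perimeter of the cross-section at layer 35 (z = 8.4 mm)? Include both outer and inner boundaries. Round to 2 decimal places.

At z = 8.4 mm: the r=5.5 sphere contributes a regular 8-gon of circumradius √(5.5²−2.9²) = 4.673 (perimeter = 2·8·4.673·sin(180°/8) = 28.61 mm); the cone at (4, 13.5) is not intersected at this z (z outside [1, 6]); Merging all regions: only the r=5.5 sphere is present, so the union is just that shape — boundary = 28.61 mm; (rotated 80° about Z; rotation is an isometry so areas/perimeters/island counts are preserved). Overall, the cross-section is a single solid region. Total boundary length (outer) = 28.61 mm.

28.61 mm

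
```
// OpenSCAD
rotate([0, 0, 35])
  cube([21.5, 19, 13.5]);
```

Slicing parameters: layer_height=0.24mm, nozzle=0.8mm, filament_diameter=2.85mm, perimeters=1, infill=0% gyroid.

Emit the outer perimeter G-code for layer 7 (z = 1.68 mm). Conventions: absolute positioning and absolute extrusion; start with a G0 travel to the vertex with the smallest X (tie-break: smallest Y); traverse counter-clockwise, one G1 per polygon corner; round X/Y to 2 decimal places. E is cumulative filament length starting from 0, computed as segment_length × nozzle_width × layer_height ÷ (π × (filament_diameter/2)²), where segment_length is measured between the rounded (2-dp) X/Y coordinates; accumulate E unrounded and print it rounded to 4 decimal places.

At z = 1.68 mm: the cube is present — its section is the full 21.5×19 rectangle; (whole slice rotated 35° about Z — lengths, areas and connectivity unchanged). The outline is a single polygon with 4 vertices. Extrusion per mm of travel: 0.8 × 0.24 / (π × 1.425²) = 0.030097. Accumulating E over each segment gives final E = 2.4380.

G0 X-10.90 Y15.56 Z1.68
G1 X0.00 Y0.00 E0.5718
G1 X17.61 Y12.33 E1.2188
G1 X6.71 Y27.90 E1.7908
G1 X-10.90 Y15.56 E2.4380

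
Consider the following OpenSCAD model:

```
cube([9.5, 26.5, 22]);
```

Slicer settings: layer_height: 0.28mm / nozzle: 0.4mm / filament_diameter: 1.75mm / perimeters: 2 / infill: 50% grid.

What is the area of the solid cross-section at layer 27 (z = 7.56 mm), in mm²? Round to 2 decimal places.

251.75 mm²

At z = 7.56 mm: the 9.5×26.5 cube contributes its full rectangle (area 251.75 mm²). Overall, the cross-section is a single solid region. Net area = 251.75 mm².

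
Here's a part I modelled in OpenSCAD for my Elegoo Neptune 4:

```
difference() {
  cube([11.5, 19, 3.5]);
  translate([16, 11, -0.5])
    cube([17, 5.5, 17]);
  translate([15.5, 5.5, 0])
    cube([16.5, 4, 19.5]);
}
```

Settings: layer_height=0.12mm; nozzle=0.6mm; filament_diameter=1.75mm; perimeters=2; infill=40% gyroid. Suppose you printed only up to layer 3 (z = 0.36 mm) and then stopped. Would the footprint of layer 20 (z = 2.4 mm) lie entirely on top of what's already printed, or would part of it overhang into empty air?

Compare the two slices. At z = 0.36: the cube is present — its section is the full 11.5×19 rectangle (area 218.50 mm²); the 17×5.5 cube at (16, 11) contributes its full rectangle (area 93.50 mm²); the cube at (15.5, 5.5) is present — its section is the full 16.5×4 rectangle (area 66.00 mm²); Taking the first minus the rest: starting from the 11.5×19 cube (218.50 mm²), the 17×5.5 cube at (16, 11) misses the remaining region (no effect); the 16.5×4 cube at (15.5, 5.5) misses the remaining region (no effect) — area = 218.50 mm². At z = 2.4: the cube (footprint 11.5×19) is included at this height (area 218.50 mm²); the cube at (16, 11) is present — its section is the full 17×5.5 rectangle (area 93.50 mm²); the cube at (15.5, 5.5) (footprint 16.5×4) is included at this height (area 66.00 mm²); After the difference (first − rest): starting from the 11.5×19 cube (218.50 mm²), the 17×5.5 cube at (16, 11) misses the remaining region (no effect); the 16.5×4 cube at (15.5, 5.5) misses the remaining region (no effect) — area = 218.50 mm². Checking containment: the cross-section at z = 2.4 is a subset of the cross-section at z = 0.36.

entirely on top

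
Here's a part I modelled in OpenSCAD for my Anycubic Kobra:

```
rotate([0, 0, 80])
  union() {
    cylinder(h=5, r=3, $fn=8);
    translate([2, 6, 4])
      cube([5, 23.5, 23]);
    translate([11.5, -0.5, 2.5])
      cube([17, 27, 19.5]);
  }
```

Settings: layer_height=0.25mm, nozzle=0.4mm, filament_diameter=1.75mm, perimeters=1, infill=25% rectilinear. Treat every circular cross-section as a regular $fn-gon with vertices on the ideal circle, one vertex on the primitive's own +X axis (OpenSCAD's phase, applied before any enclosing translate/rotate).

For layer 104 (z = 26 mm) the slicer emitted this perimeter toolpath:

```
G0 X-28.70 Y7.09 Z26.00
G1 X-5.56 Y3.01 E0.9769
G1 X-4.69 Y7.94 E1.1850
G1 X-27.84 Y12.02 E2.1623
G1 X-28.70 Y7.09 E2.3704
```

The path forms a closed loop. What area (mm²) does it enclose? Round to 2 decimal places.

Apply the shoelace formula to the sequence of (X, Y) vertices; enclosed area = 117.63 mm².

117.63 mm²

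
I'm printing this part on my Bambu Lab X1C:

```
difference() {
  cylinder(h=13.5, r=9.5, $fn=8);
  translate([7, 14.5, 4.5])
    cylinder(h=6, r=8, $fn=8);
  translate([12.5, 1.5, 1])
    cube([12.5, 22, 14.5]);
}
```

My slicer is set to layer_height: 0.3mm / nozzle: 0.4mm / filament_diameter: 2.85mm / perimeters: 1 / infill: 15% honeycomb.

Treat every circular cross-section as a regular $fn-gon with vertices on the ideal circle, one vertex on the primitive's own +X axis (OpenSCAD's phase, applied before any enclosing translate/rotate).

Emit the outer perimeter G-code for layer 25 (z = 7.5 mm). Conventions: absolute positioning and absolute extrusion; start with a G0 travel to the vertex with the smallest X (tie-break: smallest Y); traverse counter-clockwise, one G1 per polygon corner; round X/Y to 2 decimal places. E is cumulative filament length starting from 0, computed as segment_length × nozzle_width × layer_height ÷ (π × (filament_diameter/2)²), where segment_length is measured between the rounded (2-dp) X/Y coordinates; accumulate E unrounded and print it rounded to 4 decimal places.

G0 X-9.50 Y0.00 Z7.50
G1 X-6.72 Y-6.72 E0.1368
G1 X0.00 Y-9.50 E0.2736
G1 X6.72 Y-6.72 E0.4104
G1 X9.50 Y0.00 E0.5472
G1 X6.77 Y6.60 E0.6815
G1 X1.34 Y8.84 E0.7920
G1 X1.29 Y8.96 E0.7945
G1 X0.00 Y9.50 E0.8208
G1 X-6.72 Y6.72 E0.9576
G1 X-9.50 Y0.00 E1.0944

At z = 7.5 mm: the r=9.5 cylinder contributes a regular 8-gon of circumradius 9.5; the r=8 cylinder at (7, 14.5) gives a regular 8-gon of circumradius 8 (constant along its height); the 12.5×22 cube at (12.5, 1.5) contributes its full rectangle; Subtracting the remaining from the first: starting from the r=9.5 cylinder, the r=8 cylinder at (7, 14.5) partially overlaps it — only the 0.55 mm² overlap (of its 181.02 mm²) is removed, clipping the outline; the 12.5×22 cube at (12.5, 1.5) misses the remaining region (no effect) — 1 connected region. The outline is a single polygon with 10 vertices. Extrusion per mm of travel: 0.4 × 0.3 / (π × 1.425²) = 0.018811. Accumulating E over each segment gives final E = 1.0944.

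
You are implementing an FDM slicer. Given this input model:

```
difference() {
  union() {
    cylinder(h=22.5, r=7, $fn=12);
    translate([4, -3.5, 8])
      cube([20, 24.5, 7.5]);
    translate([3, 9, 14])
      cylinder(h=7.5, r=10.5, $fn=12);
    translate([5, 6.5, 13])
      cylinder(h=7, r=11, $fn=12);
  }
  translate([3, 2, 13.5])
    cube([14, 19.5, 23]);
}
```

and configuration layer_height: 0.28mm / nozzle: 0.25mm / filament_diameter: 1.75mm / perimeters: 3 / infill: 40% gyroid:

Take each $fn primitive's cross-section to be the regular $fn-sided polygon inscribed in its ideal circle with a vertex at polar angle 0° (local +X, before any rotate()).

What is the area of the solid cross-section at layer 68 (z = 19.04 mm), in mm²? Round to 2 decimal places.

At z = 19.04 mm: the cylinder: section is a regular 12-gon, circumradius r=7 (area = (12/2)·7.000²·sin(360°/12) = 147.00 mm²); the cube at (4, -3.5) is absent (z outside [8, 15.5]); the cylinder at (3, 9): section is a regular 12-gon, circumradius r=10.5 (area = (12/2)·10.500²·sin(360°/12) = 330.75 mm²); the cylinder at (5, 6.5): section is a regular 12-gon, circumradius r=11 (area = (12/2)·11.000²·sin(360°/12) = 363.00 mm²); Taking the union: the regions partially overlap — summed areas 840.75 mm² minus the doubly-counted overlap 377.25 mm² gives 463.50 mm² — area = 463.50 mm²; the cube at (3, 2) (footprint 14×19.5) is included at this height (area 273.00 mm²); Subtracting the remaining from the first: starting from the result so far (463.50 mm²), the 14×19.5 cube at (3, 2) partially overlaps it — only the 178.22 mm² overlap (of its 273.00 mm²) is removed, clipping the outline — area = 285.28 mm². Overall, the cross-section is a single solid region. Net area = 285.28 mm².

285.28 mm²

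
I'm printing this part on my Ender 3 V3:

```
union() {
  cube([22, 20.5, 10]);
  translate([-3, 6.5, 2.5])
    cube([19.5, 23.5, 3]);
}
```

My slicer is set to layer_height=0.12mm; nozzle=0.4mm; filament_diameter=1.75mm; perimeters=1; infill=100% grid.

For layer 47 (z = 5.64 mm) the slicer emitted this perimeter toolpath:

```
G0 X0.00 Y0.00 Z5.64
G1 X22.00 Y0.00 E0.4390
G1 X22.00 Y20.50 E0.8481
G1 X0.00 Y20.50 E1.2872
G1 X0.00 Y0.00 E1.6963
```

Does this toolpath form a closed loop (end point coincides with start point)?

yes

Start point (G0): (0.00, 0.00). End point (last G1): the path returns to the start — closed.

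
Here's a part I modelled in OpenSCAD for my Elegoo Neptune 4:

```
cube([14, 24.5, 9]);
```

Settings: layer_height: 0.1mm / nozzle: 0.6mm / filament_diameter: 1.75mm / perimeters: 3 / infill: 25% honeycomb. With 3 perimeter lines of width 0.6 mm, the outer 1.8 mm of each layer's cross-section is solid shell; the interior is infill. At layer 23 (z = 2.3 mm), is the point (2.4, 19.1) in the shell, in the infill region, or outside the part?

At z = 2.3 mm: the cube (footprint 14×24.5) is included at this height. Overall, the cross-section is a single solid region. The nearest boundary edge runs (0.00, 24.50)→(0.00, 0.00); distance from the point to it = 2.40 mm. The point is inside the cross-section and 2.40 mm from the nearest boundary — more than the 1.8 mm shell width (3 × 0.6), so it's in the infill interior.

infill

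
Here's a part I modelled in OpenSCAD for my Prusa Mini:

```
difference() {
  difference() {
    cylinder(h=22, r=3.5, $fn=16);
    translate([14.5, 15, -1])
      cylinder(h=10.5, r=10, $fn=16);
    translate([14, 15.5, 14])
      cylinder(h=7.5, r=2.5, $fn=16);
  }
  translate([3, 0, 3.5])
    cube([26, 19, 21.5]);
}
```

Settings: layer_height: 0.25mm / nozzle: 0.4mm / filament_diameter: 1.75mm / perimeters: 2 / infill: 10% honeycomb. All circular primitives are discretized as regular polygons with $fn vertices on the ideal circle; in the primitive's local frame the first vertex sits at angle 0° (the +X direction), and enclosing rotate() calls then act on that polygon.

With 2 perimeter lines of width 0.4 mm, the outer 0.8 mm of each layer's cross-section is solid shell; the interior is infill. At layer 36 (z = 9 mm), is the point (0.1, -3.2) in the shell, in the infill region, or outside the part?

At z = 9 mm: the r=3.5 cylinder contributes a regular 16-gon of circumradius 3.5; the cylinder at (14.5, 15): section is a regular 16-gon, circumradius r=10; the cylinder at (14, 15.5) is absent (z outside [14, 21.5]); Subtracting the remaining from the first: starting from the r=3.5 cylinder, the r=10 cylinder at (14.5, 15) misses the remaining region (no effect) — 1 connected region; the cube at (3, 0) (footprint 26×19) is included at this height; Taking the first minus the rest: starting from that combined region, the 26×19 cube at (3, 0) partially overlaps it — only the 0.53 mm² overlap (of its 494.00 mm²) is removed, clipping the outline — 1 connected region. Overall, the cross-section is a single solid region. The nearest boundary edge runs (1.34, -3.23)→(-0.00, -3.50); distance from the point to it = 0.27 mm. The point is inside the cross-section, 0.27 mm from the nearest boundary — within the 0.8 mm shell band (2 × 0.4).

shell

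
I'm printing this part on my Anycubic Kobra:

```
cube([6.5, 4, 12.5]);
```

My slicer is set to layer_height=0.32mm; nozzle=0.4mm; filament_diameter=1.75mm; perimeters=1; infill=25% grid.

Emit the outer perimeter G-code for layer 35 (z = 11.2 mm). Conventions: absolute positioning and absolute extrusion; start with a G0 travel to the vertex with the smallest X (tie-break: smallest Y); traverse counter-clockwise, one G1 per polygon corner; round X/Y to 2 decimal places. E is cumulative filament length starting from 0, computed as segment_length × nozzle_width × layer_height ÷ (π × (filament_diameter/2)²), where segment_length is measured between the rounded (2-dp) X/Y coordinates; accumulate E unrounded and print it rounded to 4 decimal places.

At z = 11.2 mm: the cube (footprint 6.5×4) is included at this height. The outline is a single polygon with 4 vertices. Extrusion per mm of travel: 0.4 × 0.32 / (π × 0.875²) = 0.053216. Accumulating E over each segment gives final E = 1.1175.

G0 X0.00 Y0.00 Z11.20
G1 X6.50 Y0.00 E0.3459
G1 X6.50 Y4.00 E0.5588
G1 X0.00 Y4.00 E0.9047
G1 X0.00 Y0.00 E1.1175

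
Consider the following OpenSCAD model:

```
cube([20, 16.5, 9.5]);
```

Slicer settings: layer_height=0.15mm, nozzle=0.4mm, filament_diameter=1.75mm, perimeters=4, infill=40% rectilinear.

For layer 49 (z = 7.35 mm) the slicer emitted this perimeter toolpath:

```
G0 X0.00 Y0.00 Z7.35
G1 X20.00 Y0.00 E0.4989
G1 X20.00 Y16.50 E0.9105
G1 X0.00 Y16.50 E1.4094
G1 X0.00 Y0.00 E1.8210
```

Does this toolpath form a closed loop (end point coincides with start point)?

Start point (G0): (0.00, 0.00). End point (last G1): the path returns to the start — closed.

yes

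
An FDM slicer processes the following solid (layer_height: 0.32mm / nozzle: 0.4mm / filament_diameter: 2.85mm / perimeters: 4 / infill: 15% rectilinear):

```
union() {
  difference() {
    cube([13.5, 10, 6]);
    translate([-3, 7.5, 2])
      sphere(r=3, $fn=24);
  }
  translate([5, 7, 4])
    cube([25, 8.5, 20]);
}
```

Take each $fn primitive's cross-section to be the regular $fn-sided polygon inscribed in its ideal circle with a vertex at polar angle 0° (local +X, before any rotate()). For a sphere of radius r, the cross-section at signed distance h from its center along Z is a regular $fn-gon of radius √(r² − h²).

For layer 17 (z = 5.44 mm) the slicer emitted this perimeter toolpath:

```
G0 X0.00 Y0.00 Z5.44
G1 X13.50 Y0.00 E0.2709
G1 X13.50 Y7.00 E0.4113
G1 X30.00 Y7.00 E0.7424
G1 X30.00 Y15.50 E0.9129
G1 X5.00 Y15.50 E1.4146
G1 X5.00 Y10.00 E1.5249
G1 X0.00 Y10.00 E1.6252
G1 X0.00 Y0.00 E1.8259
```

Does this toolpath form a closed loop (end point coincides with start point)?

yes

Start point (G0): (0.00, 0.00). End point (last G1): the path returns to the start — closed.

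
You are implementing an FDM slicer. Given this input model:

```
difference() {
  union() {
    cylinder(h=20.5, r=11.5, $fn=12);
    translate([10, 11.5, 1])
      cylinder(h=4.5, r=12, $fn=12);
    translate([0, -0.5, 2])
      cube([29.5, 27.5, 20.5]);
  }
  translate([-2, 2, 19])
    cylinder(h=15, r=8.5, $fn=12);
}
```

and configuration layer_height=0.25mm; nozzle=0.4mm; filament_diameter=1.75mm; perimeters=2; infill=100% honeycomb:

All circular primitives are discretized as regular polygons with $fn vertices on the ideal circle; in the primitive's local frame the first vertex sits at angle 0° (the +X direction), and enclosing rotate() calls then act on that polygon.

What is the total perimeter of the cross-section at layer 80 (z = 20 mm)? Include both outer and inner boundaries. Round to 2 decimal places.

At z = 20 mm: the cylinder: section is a regular 12-gon, circumradius r=11.5 (perimeter = 2·12·11.500·sin(180°/12) = 71.43 mm); the cylinder at (10, 11.5) is absent (z outside [1, 5.5]); the cube at (0, -0.5) is present — its section is the full 29.5×27.5 rectangle (perimeter 114.00 mm); Combining (union): the regions partially overlap (shared area 104.90 mm²), so the edge portions inside another operand are dropped and the merged outline is re-measured after clipping — boundary = 143.69 mm; the r=8.5 cylinder at (-2, 2) gives a regular 12-gon of circumradius 8.5 (constant along its height) (perimeter = 2·12·8.500·sin(180°/12) = 52.80 mm); After the difference (first − rest): starting from that combined region, the r=8.5 cylinder at (-2, 2) lies wholly inside it (removes its full 216.75 mm² and its 52.80 mm outline becomes a hole wall) — boundary (outer + 1 inner loop) = 196.49 mm. Overall, the cross-section is one region with 1 hole. Total boundary length (outer + inner) = 196.49 mm.

196.49 mm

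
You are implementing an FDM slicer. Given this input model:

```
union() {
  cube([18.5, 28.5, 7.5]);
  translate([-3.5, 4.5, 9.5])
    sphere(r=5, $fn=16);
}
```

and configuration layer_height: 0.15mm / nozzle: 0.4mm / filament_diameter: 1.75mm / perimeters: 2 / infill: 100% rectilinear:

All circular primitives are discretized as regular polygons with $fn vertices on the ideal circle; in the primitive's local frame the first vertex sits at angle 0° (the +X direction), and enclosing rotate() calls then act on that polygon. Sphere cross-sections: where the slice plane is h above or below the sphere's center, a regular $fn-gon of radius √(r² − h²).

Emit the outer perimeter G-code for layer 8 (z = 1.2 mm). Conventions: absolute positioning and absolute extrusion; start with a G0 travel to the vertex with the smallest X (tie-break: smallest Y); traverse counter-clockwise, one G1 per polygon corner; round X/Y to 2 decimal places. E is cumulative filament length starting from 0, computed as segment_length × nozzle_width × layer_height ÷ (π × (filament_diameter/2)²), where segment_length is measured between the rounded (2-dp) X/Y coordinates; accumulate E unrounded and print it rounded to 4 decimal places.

G0 X0.00 Y0.00 Z1.20
G1 X18.50 Y0.00 E0.4615
G1 X18.50 Y28.50 E1.1724
G1 X0.00 Y28.50 E1.6339
G1 X0.00 Y0.00 E2.3448

At z = 1.2 mm: the cube (footprint 18.5×28.5) is included at this height; the sphere at (-3.5, 4.5) does not reach this height (|z−center|=8.300 > r=5); Combining (union): only the 18.5×28.5 cube is present, so the union is just that shape — 1 connected region. The outline is a single polygon with 4 vertices. Extrusion per mm of travel: 0.4 × 0.15 / (π × 0.875²) = 0.024945. Accumulating E over each segment gives final E = 2.3448.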